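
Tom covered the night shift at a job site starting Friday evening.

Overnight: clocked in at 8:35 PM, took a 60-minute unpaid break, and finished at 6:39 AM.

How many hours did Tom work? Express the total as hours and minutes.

9 h 4 min

Overnight: 8:35 PM → midnight = 3 h 25 min; midnight → 6:39 AM = 6 h 39 min; span 10 h 4 min; less 60 min break → 9 h 4 min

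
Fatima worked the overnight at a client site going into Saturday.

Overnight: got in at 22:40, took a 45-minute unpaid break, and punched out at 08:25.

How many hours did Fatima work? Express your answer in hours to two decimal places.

9.00 hours

Overnight: 22:40 → midnight = 1 h 20 min; midnight → 08:25 = 8 h 25 min; span 9 h 45 min; less 45 min break → 9 h 0 min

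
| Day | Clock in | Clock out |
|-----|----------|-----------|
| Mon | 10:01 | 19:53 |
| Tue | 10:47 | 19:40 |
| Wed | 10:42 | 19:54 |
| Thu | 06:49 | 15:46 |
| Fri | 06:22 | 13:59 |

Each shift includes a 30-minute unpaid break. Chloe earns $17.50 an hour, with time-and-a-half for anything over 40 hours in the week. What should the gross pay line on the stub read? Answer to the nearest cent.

Mon: 10:01–19:53 = 9 h 52 min; less 30 min break → 9 h 22 min
Tue: 10:47–19:40 = 8 h 53 min; less 30 min break → 8 h 23 min
Wed: 10:42–19:54 = 9 h 12 min; less 30 min break → 8 h 42 min
Thu: 06:49–15:46 = 8 h 57 min; less 30 min break → 8 h 27 min
Fri: 06:22–13:59 = 7 h 37 min; less 30 min break → 7 h 7 min
Total worked: 42 h 1 min = 2521 min.
Regular 40 h 0 min = 2400 min at $17.50/h; overtime 2 h 1 min = 121 min at $26.25/h.
Pay = (2400 × $17.50 + 121 × $26.25) ÷ 60 = $752.94.

$752.94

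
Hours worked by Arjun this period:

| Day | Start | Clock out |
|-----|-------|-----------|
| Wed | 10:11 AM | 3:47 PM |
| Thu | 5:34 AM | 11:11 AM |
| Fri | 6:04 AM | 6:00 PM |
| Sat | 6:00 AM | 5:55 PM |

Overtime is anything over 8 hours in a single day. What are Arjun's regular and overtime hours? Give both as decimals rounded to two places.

Wed: 10:11 AM–3:47 PM = 5 h 36 min
Thu: 5:34 AM–11:11 AM = 5 h 37 min
Fri: 6:04 AM–6:00 PM = 11 h 56 min
Sat: 6:00 AM–5:55 PM = 11 h 55 min
Wed reg 5 h 36 min / OT 0 h 0 min; Thu reg 5 h 37 min / OT 0 h 0 min; Fri reg 8 h 0 min / OT 3 h 56 min; Sat reg 8 h 0 min / OT 3 h 55 min.
Totals: regular 27 h 13 min, overtime 7 h 51 min.

Regular 27.22 hours, overtime 7.85 hours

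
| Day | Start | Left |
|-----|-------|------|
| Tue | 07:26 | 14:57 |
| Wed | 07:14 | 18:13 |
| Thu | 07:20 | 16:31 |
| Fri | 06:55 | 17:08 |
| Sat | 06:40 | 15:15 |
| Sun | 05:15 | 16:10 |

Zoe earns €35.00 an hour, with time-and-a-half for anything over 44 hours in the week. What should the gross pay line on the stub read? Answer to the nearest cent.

€2243.50

Tue: 07:26–14:57 = 7 h 31 min
Wed: 07:14–18:13 = 10 h 59 min
Thu: 07:20–16:31 = 9 h 11 min
Fri: 06:55–17:08 = 10 h 13 min
Sat: 06:40–15:15 = 8 h 35 min
Sun: 05:15–16:10 = 10 h 55 min
Total worked: 57 h 24 min = 3444 min.
Regular 44 h 0 min = 2640 min at €35.00/h; overtime 13 h 24 min = 804 min at €52.50/h.
Pay = (2640 × €35.00 + 804 × €52.50) ÷ 60 = €2243.50.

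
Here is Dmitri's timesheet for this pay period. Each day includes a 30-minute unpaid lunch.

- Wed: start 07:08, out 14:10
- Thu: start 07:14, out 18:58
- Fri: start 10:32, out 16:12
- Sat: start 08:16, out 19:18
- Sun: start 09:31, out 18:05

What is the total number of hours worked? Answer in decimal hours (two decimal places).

Wed: 07:08–14:10 = 7 h 2 min; less 30 min break → 6 h 32 min
Thu: 07:14–18:58 = 11 h 44 min; less 30 min break → 11 h 14 min
Fri: 10:32–16:12 = 5 h 40 min; less 30 min break → 5 h 10 min
Sat: 08:16–19:18 = 11 h 2 min; less 30 min break → 10 h 32 min
Sun: 09:31–18:05 = 8 h 34 min; less 30 min break → 8 h 4 min
Total: 6 h 32 min + 11 h 14 min + 5 h 10 min + 10 h 32 min + 8 h 4 min = 41 h 32 min.

41.53 hours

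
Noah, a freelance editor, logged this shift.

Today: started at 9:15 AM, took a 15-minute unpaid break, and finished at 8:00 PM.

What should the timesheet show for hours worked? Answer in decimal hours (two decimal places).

Today: 9:15 AM–8:00 PM = 10 h 45 min; less 15 min break → 10 h 30 min

10.50 hours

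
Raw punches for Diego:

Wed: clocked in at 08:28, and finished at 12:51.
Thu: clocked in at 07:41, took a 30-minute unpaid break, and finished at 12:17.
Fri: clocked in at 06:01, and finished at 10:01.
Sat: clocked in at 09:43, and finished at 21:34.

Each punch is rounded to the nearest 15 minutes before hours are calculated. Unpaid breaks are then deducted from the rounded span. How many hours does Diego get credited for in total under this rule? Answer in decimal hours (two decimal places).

24.00 hours

Wed: in 08:28→08:30, out 12:51→12:45; 4 h 15 min
Thu: in 07:41→07:45, out 12:17→12:15; 4 h 30 min − 30 min = 4 h 0 min
Fri: in 06:01→06:00, out 10:01→10:00; 4 h 0 min
Sat: in 09:43→09:45, out 21:34→21:30; 11 h 45 min
Total credited: 24 h 0 min.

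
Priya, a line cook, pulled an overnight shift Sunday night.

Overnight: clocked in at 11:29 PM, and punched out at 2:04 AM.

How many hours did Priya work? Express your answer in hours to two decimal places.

Overnight: 11:29 PM → midnight = 0 h 31 min; midnight → 2:04 AM = 2 h 4 min; span 2 h 35 min

2.58 hours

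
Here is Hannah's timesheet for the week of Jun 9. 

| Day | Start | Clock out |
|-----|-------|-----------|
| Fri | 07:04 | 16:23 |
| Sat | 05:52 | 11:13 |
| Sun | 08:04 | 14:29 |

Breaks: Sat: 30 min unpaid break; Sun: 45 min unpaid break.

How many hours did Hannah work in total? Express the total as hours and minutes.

Fri: 07:04–16:23 = 9 h 19 min
Sat: 05:52–11:13 = 5 h 21 min; less 30 min break → 4 h 51 min
Sun: 08:04–14:29 = 6 h 25 min; less 45 min break → 5 h 40 min
Total: 9 h 19 min + 4 h 51 min + 5 h 40 min = 19 h 50 min.

19 h 50 min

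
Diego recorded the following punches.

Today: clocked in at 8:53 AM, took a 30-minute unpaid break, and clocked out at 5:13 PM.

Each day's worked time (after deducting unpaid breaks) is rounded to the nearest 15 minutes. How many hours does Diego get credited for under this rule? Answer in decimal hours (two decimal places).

Today: 8:53 AM–5:13 PM = 8 h 20 min − 30 min = 7 h 50 min → rounds to 7 h 45 min

7.75 hours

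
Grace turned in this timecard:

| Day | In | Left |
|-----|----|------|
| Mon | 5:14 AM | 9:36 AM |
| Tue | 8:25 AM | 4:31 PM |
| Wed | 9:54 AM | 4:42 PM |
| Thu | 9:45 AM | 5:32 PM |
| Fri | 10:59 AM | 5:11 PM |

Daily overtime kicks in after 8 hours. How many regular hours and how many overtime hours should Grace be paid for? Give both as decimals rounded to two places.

Regular 33.15 hours, overtime 0.10 hours

Mon: 5:14 AM–9:36 AM = 4 h 22 min
Tue: 8:25 AM–4:31 PM = 8 h 6 min
Wed: 9:54 AM–4:42 PM = 6 h 48 min
Thu: 9:45 AM–5:32 PM = 7 h 47 min
Fri: 10:59 AM–5:11 PM = 6 h 12 min
Mon reg 4 h 22 min / OT 0 h 0 min; Tue reg 8 h 0 min / OT 0 h 6 min; Wed reg 6 h 48 min / OT 0 h 0 min; Thu reg 7 h 47 min / OT 0 h 0 min; Fri reg 6 h 12 min / OT 0 h 0 min.
Totals: regular 33 h 9 min, overtime 0 h 6 min.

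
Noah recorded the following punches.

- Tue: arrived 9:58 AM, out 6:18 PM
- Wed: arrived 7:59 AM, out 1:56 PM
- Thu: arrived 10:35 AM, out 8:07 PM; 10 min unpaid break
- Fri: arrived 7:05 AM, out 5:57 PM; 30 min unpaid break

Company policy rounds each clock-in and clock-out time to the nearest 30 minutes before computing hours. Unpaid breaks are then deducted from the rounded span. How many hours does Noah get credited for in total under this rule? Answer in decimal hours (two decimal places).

Tue: in 9:58 AM→10:00 AM, out 6:18 PM→6:30 PM; 8 h 30 min
Wed: in 7:59 AM→8:00 AM, out 1:56 PM→2:00 PM; 6 h 0 min
Thu: in 10:35 AM→10:30 AM, out 8:07 PM→8:00 PM; 9 h 30 min − 10 min = 9 h 20 min
Fri: in 7:05 AM→7:00 AM, out 5:57 PM→6:00 PM; 11 h 0 min − 30 min = 10 h 30 min
Total credited: 34 h 20 min.

34.33 hours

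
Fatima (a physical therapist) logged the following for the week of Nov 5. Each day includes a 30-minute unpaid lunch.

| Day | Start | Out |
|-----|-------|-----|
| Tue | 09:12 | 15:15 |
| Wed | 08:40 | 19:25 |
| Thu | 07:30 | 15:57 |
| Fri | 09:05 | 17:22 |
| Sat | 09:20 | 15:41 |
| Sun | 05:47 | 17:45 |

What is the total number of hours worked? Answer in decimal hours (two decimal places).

Tue: 09:12–15:15 = 6 h 3 min; less 30 min break → 5 h 33 min
Wed: 08:40–19:25 = 10 h 45 min; less 30 min break → 10 h 15 min
Thu: 07:30–15:57 = 8 h 27 min; less 30 min break → 7 h 57 min
Fri: 09:05–17:22 = 8 h 17 min; less 30 min break → 7 h 47 min
Sat: 09:20–15:41 = 6 h 21 min; less 30 min break → 5 h 51 min
Sun: 05:47–17:45 = 11 h 58 min; less 30 min break → 11 h 28 min
Total: 5 h 33 min + 10 h 15 min + 7 h 57 min + 7 h 47 min + 5 h 51 min + 11 h 28 min = 48 h 51 min.

48.85 hours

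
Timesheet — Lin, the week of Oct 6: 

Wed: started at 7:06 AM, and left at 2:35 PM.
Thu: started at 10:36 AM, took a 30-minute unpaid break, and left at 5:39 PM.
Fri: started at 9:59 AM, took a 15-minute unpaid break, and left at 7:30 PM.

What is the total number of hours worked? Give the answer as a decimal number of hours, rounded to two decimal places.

23.30 hours

Wed: 7:06 AM–2:35 PM = 7 h 29 min
Thu: 10:36 AM–5:39 PM = 7 h 3 min; less 30 min break → 6 h 33 min
Fri: 9:59 AM–7:30 PM = 9 h 31 min; less 15 min break → 9 h 16 min
Total: 7 h 29 min + 6 h 33 min + 9 h 16 min = 23 h 18 min.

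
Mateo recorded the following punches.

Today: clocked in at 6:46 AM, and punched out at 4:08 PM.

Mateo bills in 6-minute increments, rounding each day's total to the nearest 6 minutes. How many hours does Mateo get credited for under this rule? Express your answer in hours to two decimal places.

9.40 hours

Today: 6:46 AM–4:08 PM = 9 h 22 min → rounds to 9 h 24 min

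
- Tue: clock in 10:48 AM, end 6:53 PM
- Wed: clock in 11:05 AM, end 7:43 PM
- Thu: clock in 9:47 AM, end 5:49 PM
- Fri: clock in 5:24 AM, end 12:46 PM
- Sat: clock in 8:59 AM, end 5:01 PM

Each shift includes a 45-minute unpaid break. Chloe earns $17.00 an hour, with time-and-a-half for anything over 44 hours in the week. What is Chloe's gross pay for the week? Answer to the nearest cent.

Tue: 10:48 AM–6:53 PM = 8 h 5 min; less 45 min break → 7 h 20 min
Wed: 11:05 AM–7:43 PM = 8 h 38 min; less 45 min break → 7 h 53 min
Thu: 9:47 AM–5:49 PM = 8 h 2 min; less 45 min break → 7 h 17 min
Fri: 5:24 AM–12:46 PM = 7 h 22 min; less 45 min break → 6 h 37 min
Sat: 8:59 AM–5:01 PM = 8 h 2 min; less 45 min break → 7 h 17 min
Total worked: 36 h 24 min = 2184 min.
Regular 36 h 24 min = 2184 min at $17.00/h; overtime 0 h 0 min = 0 min at $25.50/h.
Pay = (2184 × $17.00 + 0 × $25.50) ÷ 60 = $618.80.

$618.80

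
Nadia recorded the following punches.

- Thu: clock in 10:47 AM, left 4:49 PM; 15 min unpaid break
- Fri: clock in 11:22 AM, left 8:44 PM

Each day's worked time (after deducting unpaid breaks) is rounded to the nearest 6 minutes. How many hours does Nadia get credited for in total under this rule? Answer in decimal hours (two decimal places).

15.20 hours

Thu: 10:47 AM–4:49 PM = 6 h 2 min − 15 min = 5 h 47 min → rounds to 5 h 48 min
Fri: 11:22 AM–8:44 PM = 9 h 22 min → rounds to 9 h 24 min
Total credited: 15 h 12 min.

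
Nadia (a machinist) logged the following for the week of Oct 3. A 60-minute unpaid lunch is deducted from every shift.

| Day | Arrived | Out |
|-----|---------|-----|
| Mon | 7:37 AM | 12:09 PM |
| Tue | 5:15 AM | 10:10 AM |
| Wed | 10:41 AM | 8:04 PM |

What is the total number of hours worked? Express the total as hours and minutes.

Mon: 7:37 AM–12:09 PM = 4 h 32 min; less 60 min break → 3 h 32 min
Tue: 5:15 AM–10:10 AM = 4 h 55 min; less 60 min break → 3 h 55 min
Wed: 10:41 AM–8:04 PM = 9 h 23 min; less 60 min break → 8 h 23 min
Total: 3 h 32 min + 3 h 55 min + 8 h 23 min = 15 h 50 min.

15 h 50 min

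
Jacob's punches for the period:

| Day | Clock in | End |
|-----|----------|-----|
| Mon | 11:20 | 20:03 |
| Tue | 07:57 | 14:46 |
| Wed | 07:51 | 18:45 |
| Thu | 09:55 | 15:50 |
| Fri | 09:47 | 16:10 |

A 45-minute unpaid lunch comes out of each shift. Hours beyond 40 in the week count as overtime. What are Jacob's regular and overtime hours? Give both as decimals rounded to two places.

Regular 34.98 hours, overtime 0.00 hours

Mon: 11:20–20:03 = 8 h 43 min; less 45 min break → 7 h 58 min
Tue: 07:57–14:46 = 6 h 49 min; less 45 min break → 6 h 4 min
Wed: 07:51–18:45 = 10 h 54 min; less 45 min break → 10 h 9 min
Thu: 09:55–15:50 = 5 h 55 min; less 45 min break → 5 h 10 min
Fri: 09:47–16:10 = 6 h 23 min; less 45 min break → 5 h 38 min
Total worked: 34 h 59 min = 34.98 h.
Threshold 40 h → overtime 0 h 0 min, regular 34 h 59 min.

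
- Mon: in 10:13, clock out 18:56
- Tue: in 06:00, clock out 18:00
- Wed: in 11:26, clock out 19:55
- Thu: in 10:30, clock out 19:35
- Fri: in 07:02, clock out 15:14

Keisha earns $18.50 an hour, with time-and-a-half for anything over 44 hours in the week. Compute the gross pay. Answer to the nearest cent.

$882.91

Mon: 10:13–18:56 = 8 h 43 min
Tue: 06:00–18:00 = 12 h 0 min
Wed: 11:26–19:55 = 8 h 29 min
Thu: 10:30–19:35 = 9 h 5 min
Fri: 07:02–15:14 = 8 h 12 min
Total worked: 46 h 29 min = 2789 min.
Regular 44 h 0 min = 2640 min at $18.50/h; overtime 2 h 29 min = 149 min at $27.75/h.
Pay = (2640 × $18.50 + 149 × $27.75) ÷ 60 = $882.91.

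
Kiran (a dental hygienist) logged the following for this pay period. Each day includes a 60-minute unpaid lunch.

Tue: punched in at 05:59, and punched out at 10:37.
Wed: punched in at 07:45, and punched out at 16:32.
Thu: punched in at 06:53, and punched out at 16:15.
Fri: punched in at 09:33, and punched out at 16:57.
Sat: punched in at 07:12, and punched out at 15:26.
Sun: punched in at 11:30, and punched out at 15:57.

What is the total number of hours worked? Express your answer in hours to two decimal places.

36.87 hours

Tue: 05:59–10:37 = 4 h 38 min; less 60 min break → 3 h 38 min
Wed: 07:45–16:32 = 8 h 47 min; less 60 min break → 7 h 47 min
Thu: 06:53–16:15 = 9 h 22 min; less 60 min break → 8 h 22 min
Fri: 09:33–16:57 = 7 h 24 min; less 60 min break → 6 h 24 min
Sat: 07:12–15:26 = 8 h 14 min; less 60 min break → 7 h 14 min
Sun: 11:30–15:57 = 4 h 27 min; less 60 min break → 3 h 27 min
Total: 3 h 38 min + 7 h 47 min + 8 h 22 min + 6 h 24 min + 7 h 14 min + 3 h 27 min = 36 h 52 min.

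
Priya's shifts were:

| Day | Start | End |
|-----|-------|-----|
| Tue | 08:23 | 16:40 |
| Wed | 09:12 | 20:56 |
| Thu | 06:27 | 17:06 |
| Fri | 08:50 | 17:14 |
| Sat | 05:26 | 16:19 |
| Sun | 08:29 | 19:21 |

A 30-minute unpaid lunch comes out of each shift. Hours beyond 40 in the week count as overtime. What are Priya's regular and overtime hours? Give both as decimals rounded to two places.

Tue: 08:23–16:40 = 8 h 17 min; less 30 min break → 7 h 47 min
Wed: 09:12–20:56 = 11 h 44 min; less 30 min break → 11 h 14 min
Thu: 06:27–17:06 = 10 h 39 min; less 30 min break → 10 h 9 min
Fri: 08:50–17:14 = 8 h 24 min; less 30 min break → 7 h 54 min
Sat: 05:26–16:19 = 10 h 53 min; less 30 min break → 10 h 23 min
Sun: 08:29–19:21 = 10 h 52 min; less 30 min break → 10 h 22 min
Total worked: 57 h 49 min = 57.82 h.
Threshold 40 h → overtime 17 h 49 min, regular 40 h 0 min.

Regular 40.00 hours, overtime 17.82 hours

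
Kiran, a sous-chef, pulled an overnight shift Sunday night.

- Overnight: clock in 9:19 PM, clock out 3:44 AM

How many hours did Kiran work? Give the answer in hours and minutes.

Overnight: 9:19 PM → midnight = 2 h 41 min; midnight → 3:44 AM = 3 h 44 min; span 6 h 25 min

6 h 25 min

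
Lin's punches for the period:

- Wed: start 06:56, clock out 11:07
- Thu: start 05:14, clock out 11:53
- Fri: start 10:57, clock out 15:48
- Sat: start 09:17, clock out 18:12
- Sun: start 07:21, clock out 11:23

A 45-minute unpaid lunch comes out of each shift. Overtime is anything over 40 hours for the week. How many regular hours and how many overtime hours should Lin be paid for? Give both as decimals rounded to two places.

Regular 24.88 hours, overtime 0.00 hours

Wed: 06:56–11:07 = 4 h 11 min; less 45 min break → 3 h 26 min
Thu: 05:14–11:53 = 6 h 39 min; less 45 min break → 5 h 54 min
Fri: 10:57–15:48 = 4 h 51 min; less 45 min break → 4 h 6 min
Sat: 09:17–18:12 = 8 h 55 min; less 45 min break → 8 h 10 min
Sun: 07:21–11:23 = 4 h 2 min; less 45 min break → 3 h 17 min
Total worked: 24 h 53 min = 24.88 h.
Threshold 40 h → overtime 0 h 0 min, regular 24 h 53 min.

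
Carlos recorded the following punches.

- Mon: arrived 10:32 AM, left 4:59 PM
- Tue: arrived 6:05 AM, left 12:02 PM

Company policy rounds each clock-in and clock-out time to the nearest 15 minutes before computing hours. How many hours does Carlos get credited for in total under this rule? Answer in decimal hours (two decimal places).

12.50 hours

Mon: in 10:32 AM→10:30 AM, out 4:59 PM→5:00 PM; 6 h 30 min
Tue: in 6:05 AM→6:00 AM, out 12:02 PM→12:00 PM; 6 h 0 min
Total credited: 12 h 30 min.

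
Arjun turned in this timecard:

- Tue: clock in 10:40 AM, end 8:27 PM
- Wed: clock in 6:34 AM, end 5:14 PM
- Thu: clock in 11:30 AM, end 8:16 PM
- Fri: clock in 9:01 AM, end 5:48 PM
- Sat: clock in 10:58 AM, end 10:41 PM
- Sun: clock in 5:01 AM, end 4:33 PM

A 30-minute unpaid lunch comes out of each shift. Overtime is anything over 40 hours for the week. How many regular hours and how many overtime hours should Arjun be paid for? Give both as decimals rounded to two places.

Regular 40.00 hours, overtime 18.25 hours

Tue: 10:40 AM–8:27 PM = 9 h 47 min; less 30 min break → 9 h 17 min
Wed: 6:34 AM–5:14 PM = 10 h 40 min; less 30 min break → 10 h 10 min
Thu: 11:30 AM–8:16 PM = 8 h 46 min; less 30 min break → 8 h 16 min
Fri: 9:01 AM–5:48 PM = 8 h 47 min; less 30 min break → 8 h 17 min
Sat: 10:58 AM–10:41 PM = 11 h 43 min; less 30 min break → 11 h 13 min
Sun: 5:01 AM–4:33 PM = 11 h 32 min; less 30 min break → 11 h 2 min
Total worked: 58 h 15 min = 58.25 h.
Threshold 40 h → overtime 18 h 15 min, regular 40 h 0 min.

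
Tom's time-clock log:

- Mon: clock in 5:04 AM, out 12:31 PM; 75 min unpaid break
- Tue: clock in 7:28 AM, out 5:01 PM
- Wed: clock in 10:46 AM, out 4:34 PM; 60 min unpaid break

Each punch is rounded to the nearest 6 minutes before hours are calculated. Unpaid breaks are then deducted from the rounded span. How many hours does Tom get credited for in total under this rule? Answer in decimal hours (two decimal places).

Mon: in 5:04 AM→5:06 AM, out 12:31 PM→12:30 PM; 7 h 24 min − 75 min = 6 h 9 min
Tue: in 7:28 AM→7:30 AM, out 5:01 PM→5:00 PM; 9 h 30 min
Wed: in 10:46 AM→10:48 AM, out 4:34 PM→4:36 PM; 5 h 48 min − 60 min = 4 h 48 min
Total credited: 20 h 27 min.

20.45 hours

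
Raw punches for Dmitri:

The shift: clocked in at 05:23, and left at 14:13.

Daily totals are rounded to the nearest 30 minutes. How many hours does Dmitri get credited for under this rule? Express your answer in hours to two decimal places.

9.00 hours

The shift: 05:23–14:13 = 8 h 50 min → rounds to 9 h 0 min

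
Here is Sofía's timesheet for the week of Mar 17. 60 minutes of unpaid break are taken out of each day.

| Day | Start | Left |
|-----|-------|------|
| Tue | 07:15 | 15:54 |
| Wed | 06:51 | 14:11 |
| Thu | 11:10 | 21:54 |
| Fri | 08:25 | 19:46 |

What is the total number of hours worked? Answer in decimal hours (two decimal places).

Tue: 07:15–15:54 = 8 h 39 min; less 60 min break → 7 h 39 min
Wed: 06:51–14:11 = 7 h 20 min; less 60 min break → 6 h 20 min
Thu: 11:10–21:54 = 10 h 44 min; less 60 min break → 9 h 44 min
Fri: 08:25–19:46 = 11 h 21 min; less 60 min break → 10 h 21 min
Total: 7 h 39 min + 6 h 20 min + 9 h 44 min + 10 h 21 min = 34 h 4 min.

34.07 hours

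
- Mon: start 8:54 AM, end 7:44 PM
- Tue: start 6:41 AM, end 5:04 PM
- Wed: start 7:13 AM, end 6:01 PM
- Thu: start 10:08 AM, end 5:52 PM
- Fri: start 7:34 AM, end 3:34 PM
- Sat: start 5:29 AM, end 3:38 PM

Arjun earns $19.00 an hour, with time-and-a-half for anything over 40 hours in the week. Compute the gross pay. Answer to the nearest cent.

Mon: 8:54 AM–7:44 PM = 10 h 50 min
Tue: 6:41 AM–5:04 PM = 10 h 23 min
Wed: 7:13 AM–6:01 PM = 10 h 48 min
Thu: 10:08 AM–5:52 PM = 7 h 44 min
Fri: 7:34 AM–3:34 PM = 8 h 0 min
Sat: 5:29 AM–3:38 PM = 10 h 9 min
Total worked: 57 h 54 min = 3474 min.
Regular 40 h 0 min = 2400 min at $19.00/h; overtime 17 h 54 min = 1074 min at $28.50/h.
Pay = (2400 × $19.00 + 1074 × $28.50) ÷ 60 = $1270.15.

$1270.15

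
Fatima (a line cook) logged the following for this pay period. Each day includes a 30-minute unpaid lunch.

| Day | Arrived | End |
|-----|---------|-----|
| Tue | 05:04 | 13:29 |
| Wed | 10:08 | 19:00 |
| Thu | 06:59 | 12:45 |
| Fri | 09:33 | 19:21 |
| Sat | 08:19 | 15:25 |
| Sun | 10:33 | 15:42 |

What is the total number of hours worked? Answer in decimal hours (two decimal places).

42.10 hours

Tue: 05:04–13:29 = 8 h 25 min; less 30 min break → 7 h 55 min
Wed: 10:08–19:00 = 8 h 52 min; less 30 min break → 8 h 22 min
Thu: 06:59–12:45 = 5 h 46 min; less 30 min break → 5 h 16 min
Fri: 09:33–19:21 = 9 h 48 min; less 30 min break → 9 h 18 min
Sat: 08:19–15:25 = 7 h 6 min; less 30 min break → 6 h 36 min
Sun: 10:33–15:42 = 5 h 9 min; less 30 min break → 4 h 39 min
Total: 7 h 55 min + 8 h 22 min + 5 h 16 min + 9 h 18 min + 6 h 36 min + 4 h 39 min = 42 h 6 min.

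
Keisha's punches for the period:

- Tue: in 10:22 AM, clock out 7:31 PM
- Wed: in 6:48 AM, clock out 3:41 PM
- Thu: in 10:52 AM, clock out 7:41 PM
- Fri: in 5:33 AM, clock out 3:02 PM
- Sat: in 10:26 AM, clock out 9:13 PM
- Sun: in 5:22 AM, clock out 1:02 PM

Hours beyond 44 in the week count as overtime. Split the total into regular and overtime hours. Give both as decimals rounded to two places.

Tue: 10:22 AM–7:31 PM = 9 h 9 min
Wed: 6:48 AM–3:41 PM = 8 h 53 min
Thu: 10:52 AM–7:41 PM = 8 h 49 min
Fri: 5:33 AM–3:02 PM = 9 h 29 min
Sat: 10:26 AM–9:13 PM = 10 h 47 min
Sun: 5:22 AM–1:02 PM = 7 h 40 min
Total worked: 54 h 47 min = 54.78 h.
Threshold 44 h → overtime 10 h 47 min, regular 44 h 0 min.

Regular 44.00 hours, overtime 10.78 hours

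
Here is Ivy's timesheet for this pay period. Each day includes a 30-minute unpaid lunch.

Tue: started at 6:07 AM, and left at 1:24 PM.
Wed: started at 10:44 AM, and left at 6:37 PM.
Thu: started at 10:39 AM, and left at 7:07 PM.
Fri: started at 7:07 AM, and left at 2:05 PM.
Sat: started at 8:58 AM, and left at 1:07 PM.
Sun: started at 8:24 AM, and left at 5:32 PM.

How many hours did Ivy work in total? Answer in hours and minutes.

Tue: 6:07 AM–1:24 PM = 7 h 17 min; less 30 min break → 6 h 47 min
Wed: 10:44 AM–6:37 PM = 7 h 53 min; less 30 min break → 7 h 23 min
Thu: 10:39 AM–7:07 PM = 8 h 28 min; less 30 min break → 7 h 58 min
Fri: 7:07 AM–2:05 PM = 6 h 58 min; less 30 min break → 6 h 28 min
Sat: 8:58 AM–1:07 PM = 4 h 9 min; less 30 min break → 3 h 39 min
Sun: 8:24 AM–5:32 PM = 9 h 8 min; less 30 min break → 8 h 38 min
Total: 6 h 47 min + 7 h 23 min + 7 h 58 min + 6 h 28 min + 3 h 39 min + 8 h 38 min = 40 h 53 min.

40 h 53 min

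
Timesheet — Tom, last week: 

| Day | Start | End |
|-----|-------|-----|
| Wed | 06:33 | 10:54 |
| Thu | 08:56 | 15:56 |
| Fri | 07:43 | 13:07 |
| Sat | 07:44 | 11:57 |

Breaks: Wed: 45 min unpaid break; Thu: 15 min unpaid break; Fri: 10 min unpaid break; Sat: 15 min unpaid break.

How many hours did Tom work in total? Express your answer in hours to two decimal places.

Wed: 06:33–10:54 = 4 h 21 min; less 45 min break → 3 h 36 min
Thu: 08:56–15:56 = 7 h 0 min; less 15 min break → 6 h 45 min
Fri: 07:43–13:07 = 5 h 24 min; less 10 min break → 5 h 14 min
Sat: 07:44–11:57 = 4 h 13 min; less 15 min break → 3 h 58 min
Total: 3 h 36 min + 6 h 45 min + 5 h 14 min + 3 h 58 min = 19 h 33 min.

19.55 hours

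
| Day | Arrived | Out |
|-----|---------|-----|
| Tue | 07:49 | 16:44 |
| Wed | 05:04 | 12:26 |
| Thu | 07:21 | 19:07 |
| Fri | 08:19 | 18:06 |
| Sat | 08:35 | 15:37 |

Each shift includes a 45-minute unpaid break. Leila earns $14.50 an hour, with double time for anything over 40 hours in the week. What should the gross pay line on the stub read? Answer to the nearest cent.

Tue: 07:49–16:44 = 8 h 55 min; less 45 min break → 8 h 10 min
Wed: 05:04–12:26 = 7 h 22 min; less 45 min break → 6 h 37 min
Thu: 07:21–19:07 = 11 h 46 min; less 45 min break → 11 h 1 min
Fri: 08:19–18:06 = 9 h 47 min; less 45 min break → 9 h 2 min
Sat: 08:35–15:37 = 7 h 2 min; less 45 min break → 6 h 17 min
Total worked: 41 h 7 min = 2467 min.
Regular 40 h 0 min = 2400 min at $14.50/h; overtime 1 h 7 min = 67 min at $29.00/h.
Pay = (2400 × $14.50 + 67 × $29.00) ÷ 60 = $612.38.

$612.38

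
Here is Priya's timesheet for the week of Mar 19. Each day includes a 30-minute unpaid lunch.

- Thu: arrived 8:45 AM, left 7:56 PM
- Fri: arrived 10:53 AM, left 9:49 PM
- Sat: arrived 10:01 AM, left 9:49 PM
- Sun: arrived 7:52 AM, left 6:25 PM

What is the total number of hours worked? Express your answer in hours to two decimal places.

42.47 hours

Thu: 8:45 AM–7:56 PM = 11 h 11 min; less 30 min break → 10 h 41 min
Fri: 10:53 AM–9:49 PM = 10 h 56 min; less 30 min break → 10 h 26 min
Sat: 10:01 AM–9:49 PM = 11 h 48 min; less 30 min break → 11 h 18 min
Sun: 7:52 AM–6:25 PM = 10 h 33 min; less 30 min break → 10 h 3 min
Total: 10 h 41 min + 10 h 26 min + 11 h 18 min + 10 h 3 min = 42 h 28 min.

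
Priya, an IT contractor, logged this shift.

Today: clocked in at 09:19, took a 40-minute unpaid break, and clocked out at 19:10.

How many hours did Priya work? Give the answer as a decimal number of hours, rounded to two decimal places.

Today: 09:19–19:10 = 9 h 51 min; less 40 min break → 9 h 11 min

9.18 hours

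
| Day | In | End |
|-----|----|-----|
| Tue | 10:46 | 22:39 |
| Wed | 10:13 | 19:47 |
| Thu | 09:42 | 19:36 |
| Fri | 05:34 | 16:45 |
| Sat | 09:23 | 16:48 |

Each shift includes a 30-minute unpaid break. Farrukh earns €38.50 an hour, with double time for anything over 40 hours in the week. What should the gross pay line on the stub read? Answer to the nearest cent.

€2113.65

Tue: 10:46–22:39 = 11 h 53 min; less 30 min break → 11 h 23 min
Wed: 10:13–19:47 = 9 h 34 min; less 30 min break → 9 h 4 min
Thu: 09:42–19:36 = 9 h 54 min; less 30 min break → 9 h 24 min
Fri: 05:34–16:45 = 11 h 11 min; less 30 min break → 10 h 41 min
Sat: 09:23–16:48 = 7 h 25 min; less 30 min break → 6 h 55 min
Total worked: 47 h 27 min = 2847 min.
Regular 40 h 0 min = 2400 min at €38.50/h; overtime 7 h 27 min = 447 min at €77.00/h.
Pay = (2400 × €38.50 + 447 × €77.00) ÷ 60 = €2113.65.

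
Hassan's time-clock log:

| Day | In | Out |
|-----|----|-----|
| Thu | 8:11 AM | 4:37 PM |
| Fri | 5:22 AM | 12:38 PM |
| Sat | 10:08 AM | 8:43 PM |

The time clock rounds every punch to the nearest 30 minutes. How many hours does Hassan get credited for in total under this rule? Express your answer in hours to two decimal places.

26.00 hours

Thu: in 8:11 AM→8:00 AM, out 4:37 PM→4:30 PM; 8 h 30 min
Fri: in 5:22 AM→5:30 AM, out 12:38 PM→12:30 PM; 7 h 0 min
Sat: in 10:08 AM→10:00 AM, out 8:43 PM→8:30 PM; 10 h 30 min
Total credited: 26 h 0 min.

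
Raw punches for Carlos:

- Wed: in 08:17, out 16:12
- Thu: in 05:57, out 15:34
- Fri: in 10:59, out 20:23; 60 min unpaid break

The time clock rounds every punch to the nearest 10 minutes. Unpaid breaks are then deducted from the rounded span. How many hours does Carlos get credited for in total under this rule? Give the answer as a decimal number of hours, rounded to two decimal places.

Wed: in 08:17→08:20, out 16:12→16:10; 7 h 50 min
Thu: in 05:57→06:00, out 15:34→15:30; 9 h 30 min
Fri: in 10:59→11:00, out 20:23→20:20; 9 h 20 min − 60 min = 8 h 20 min
Total credited: 25 h 40 min.

25.67 hours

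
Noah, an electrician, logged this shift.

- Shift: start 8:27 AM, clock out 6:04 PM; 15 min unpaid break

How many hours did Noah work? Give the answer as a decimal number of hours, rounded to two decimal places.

Shift: 8:27 AM–6:04 PM = 9 h 37 min; less 15 min break → 9 h 22 min

9.37 hours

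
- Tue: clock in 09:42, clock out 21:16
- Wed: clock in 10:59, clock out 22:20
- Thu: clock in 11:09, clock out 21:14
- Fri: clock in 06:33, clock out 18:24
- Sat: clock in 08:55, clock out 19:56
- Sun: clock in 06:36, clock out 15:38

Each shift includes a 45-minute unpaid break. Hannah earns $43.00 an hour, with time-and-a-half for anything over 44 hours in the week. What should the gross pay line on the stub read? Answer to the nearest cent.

Tue: 09:42–21:16 = 11 h 34 min; less 45 min break → 10 h 49 min
Wed: 10:59–22:20 = 11 h 21 min; less 45 min break → 10 h 36 min
Thu: 11:09–21:14 = 10 h 5 min; less 45 min break → 9 h 20 min
Fri: 06:33–18:24 = 11 h 51 min; less 45 min break → 11 h 6 min
Sat: 08:55–19:56 = 11 h 1 min; less 45 min break → 10 h 16 min
Sun: 06:36–15:38 = 9 h 2 min; less 45 min break → 8 h 17 min
Total worked: 60 h 24 min = 3624 min.
Regular 44 h 0 min = 2640 min at $43.00/h; overtime 16 h 24 min = 984 min at $64.50/h.
Pay = (2640 × $43.00 + 984 × $64.50) ÷ 60 = $2949.80.

$2949.80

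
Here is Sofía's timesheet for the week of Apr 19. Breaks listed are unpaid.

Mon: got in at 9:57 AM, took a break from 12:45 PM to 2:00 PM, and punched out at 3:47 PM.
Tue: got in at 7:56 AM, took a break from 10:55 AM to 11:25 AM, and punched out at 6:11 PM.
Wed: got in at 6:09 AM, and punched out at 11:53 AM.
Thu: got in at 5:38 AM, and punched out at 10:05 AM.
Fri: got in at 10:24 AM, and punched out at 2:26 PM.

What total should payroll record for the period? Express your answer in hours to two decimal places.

28.55 hours

Mon: 9:57 AM–3:47 PM = 5 h 50 min; less 75 min break → 4 h 35 min
Tue: 7:56 AM–6:11 PM = 10 h 15 min; less 30 min break → 9 h 45 min
Wed: 6:09 AM–11:53 AM = 5 h 44 min
Thu: 5:38 AM–10:05 AM = 4 h 27 min
Fri: 10:24 AM–2:26 PM = 4 h 2 min
Total: 4 h 35 min + 9 h 45 min + 5 h 44 min + 4 h 27 min + 4 h 2 min = 28 h 33 min.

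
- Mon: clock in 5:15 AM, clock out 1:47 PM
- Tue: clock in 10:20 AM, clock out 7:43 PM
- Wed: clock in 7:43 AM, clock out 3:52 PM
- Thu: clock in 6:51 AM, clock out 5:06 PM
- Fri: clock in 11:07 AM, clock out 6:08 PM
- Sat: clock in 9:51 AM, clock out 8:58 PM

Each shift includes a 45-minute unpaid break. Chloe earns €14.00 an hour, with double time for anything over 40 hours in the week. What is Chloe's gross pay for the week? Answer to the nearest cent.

Mon: 5:15 AM–1:47 PM = 8 h 32 min; less 45 min break → 7 h 47 min
Tue: 10:20 AM–7:43 PM = 9 h 23 min; less 45 min break → 8 h 38 min
Wed: 7:43 AM–3:52 PM = 8 h 9 min; less 45 min break → 7 h 24 min
Thu: 6:51 AM–5:06 PM = 10 h 15 min; less 45 min break → 9 h 30 min
Fri: 11:07 AM–6:08 PM = 7 h 1 min; less 45 min break → 6 h 16 min
Sat: 9:51 AM–8:58 PM = 11 h 7 min; less 45 min break → 10 h 22 min
Total worked: 49 h 57 min = 2997 min.
Regular 40 h 0 min = 2400 min at €14.00/h; overtime 9 h 57 min = 597 min at €28.00/h.
Pay = (2400 × €14.00 + 597 × €28.00) ÷ 60 = €838.60.

€838.60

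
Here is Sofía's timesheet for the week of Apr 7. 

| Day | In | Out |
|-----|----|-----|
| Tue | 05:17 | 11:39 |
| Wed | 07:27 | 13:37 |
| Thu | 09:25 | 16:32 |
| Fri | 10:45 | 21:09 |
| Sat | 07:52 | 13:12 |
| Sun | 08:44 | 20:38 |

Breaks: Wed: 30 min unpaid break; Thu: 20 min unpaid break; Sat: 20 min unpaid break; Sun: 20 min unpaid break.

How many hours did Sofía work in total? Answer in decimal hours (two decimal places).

45.78 hours

Tue: 05:17–11:39 = 6 h 22 min
Wed: 07:27–13:37 = 6 h 10 min; less 30 min break → 5 h 40 min
Thu: 09:25–16:32 = 7 h 7 min; less 20 min break → 6 h 47 min
Fri: 10:45–21:09 = 10 h 24 min
Sat: 07:52–13:12 = 5 h 20 min; less 20 min break → 5 h 0 min
Sun: 08:44–20:38 = 11 h 54 min; less 20 min break → 11 h 34 min
Total: 6 h 22 min + 5 h 40 min + 6 h 47 min + 10 h 24 min + 5 h 0 min + 11 h 34 min = 45 h 47 min.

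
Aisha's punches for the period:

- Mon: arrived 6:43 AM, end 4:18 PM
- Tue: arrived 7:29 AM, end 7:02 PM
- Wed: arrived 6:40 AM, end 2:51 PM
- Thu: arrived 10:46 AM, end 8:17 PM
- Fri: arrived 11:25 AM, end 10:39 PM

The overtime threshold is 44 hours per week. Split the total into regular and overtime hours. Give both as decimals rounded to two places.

Mon: 6:43 AM–4:18 PM = 9 h 35 min
Tue: 7:29 AM–7:02 PM = 11 h 33 min
Wed: 6:40 AM–2:51 PM = 8 h 11 min
Thu: 10:46 AM–8:17 PM = 9 h 31 min
Fri: 11:25 AM–10:39 PM = 11 h 14 min
Total worked: 50 h 4 min = 50.07 h.
Threshold 44 h → overtime 6 h 4 min, regular 44 h 0 min.

Regular 44.00 hours, overtime 6.07 hours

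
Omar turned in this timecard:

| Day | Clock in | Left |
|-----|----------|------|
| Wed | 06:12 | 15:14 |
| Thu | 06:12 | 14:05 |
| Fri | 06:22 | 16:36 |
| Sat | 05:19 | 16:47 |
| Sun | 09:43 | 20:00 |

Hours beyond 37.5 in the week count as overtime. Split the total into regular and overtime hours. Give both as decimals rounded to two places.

Regular 37.50 hours, overtime 11.40 hours

Wed: 06:12–15:14 = 9 h 2 min
Thu: 06:12–14:05 = 7 h 53 min
Fri: 06:22–16:36 = 10 h 14 min
Sat: 05:19–16:47 = 11 h 28 min
Sun: 09:43–20:00 = 10 h 17 min
Total worked: 48 h 54 min = 48.90 h.
Threshold 37.5 h → overtime 11 h 24 min, regular 37 h 30 min.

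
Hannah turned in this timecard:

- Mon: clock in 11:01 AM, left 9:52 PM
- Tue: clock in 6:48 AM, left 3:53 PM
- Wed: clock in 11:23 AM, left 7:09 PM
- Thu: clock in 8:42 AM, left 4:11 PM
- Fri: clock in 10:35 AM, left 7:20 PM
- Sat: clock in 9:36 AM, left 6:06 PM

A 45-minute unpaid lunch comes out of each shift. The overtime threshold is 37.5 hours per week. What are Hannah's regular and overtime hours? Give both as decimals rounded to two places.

Mon: 11:01 AM–9:52 PM = 10 h 51 min; less 45 min break → 10 h 6 min
Tue: 6:48 AM–3:53 PM = 9 h 5 min; less 45 min break → 8 h 20 min
Wed: 11:23 AM–7:09 PM = 7 h 46 min; less 45 min break → 7 h 1 min
Thu: 8:42 AM–4:11 PM = 7 h 29 min; less 45 min break → 6 h 44 min
Fri: 10:35 AM–7:20 PM = 8 h 45 min; less 45 min break → 8 h 0 min
Sat: 9:36 AM–6:06 PM = 8 h 30 min; less 45 min break → 7 h 45 min
Total worked: 47 h 56 min = 47.93 h.
Threshold 37.5 h → overtime 10 h 26 min, regular 37 h 30 min.

Regular 37.50 hours, overtime 10.43 hours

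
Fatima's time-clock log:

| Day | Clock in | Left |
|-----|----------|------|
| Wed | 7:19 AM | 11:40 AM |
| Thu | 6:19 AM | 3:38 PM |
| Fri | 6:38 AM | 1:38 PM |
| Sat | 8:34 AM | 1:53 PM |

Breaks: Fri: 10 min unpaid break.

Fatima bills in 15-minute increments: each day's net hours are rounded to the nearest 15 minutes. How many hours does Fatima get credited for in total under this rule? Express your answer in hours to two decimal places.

Wed: 7:19 AM–11:40 AM = 4 h 21 min → rounds to 4 h 15 min
Thu: 6:19 AM–3:38 PM = 9 h 19 min → rounds to 9 h 15 min
Fri: 6:38 AM–1:38 PM = 7 h 0 min − 10 min = 6 h 50 min → rounds to 6 h 45 min
Sat: 8:34 AM–1:53 PM = 5 h 19 min → rounds to 5 h 15 min
Total credited: 25 h 30 min.

25.50 hours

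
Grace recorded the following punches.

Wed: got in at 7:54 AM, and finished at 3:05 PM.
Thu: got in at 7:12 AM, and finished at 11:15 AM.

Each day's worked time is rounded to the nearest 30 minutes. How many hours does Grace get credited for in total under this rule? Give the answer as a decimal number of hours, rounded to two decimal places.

11.00 hours

Wed: 7:54 AM–3:05 PM = 7 h 11 min → rounds to 7 h 0 min
Thu: 7:12 AM–11:15 AM = 4 h 3 min → rounds to 4 h 0 min
Total credited: 11 h 0 min.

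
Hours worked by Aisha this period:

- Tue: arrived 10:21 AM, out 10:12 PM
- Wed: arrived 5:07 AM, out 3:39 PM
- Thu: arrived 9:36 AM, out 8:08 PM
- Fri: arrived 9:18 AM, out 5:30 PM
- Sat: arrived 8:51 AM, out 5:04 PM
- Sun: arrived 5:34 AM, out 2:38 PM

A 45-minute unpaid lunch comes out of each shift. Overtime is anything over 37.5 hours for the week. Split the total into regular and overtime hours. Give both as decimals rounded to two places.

Regular 37.50 hours, overtime 16.40 hours

Tue: 10:21 AM–10:12 PM = 11 h 51 min; less 45 min break → 11 h 6 min
Wed: 5:07 AM–3:39 PM = 10 h 32 min; less 45 min break → 9 h 47 min
Thu: 9:36 AM–8:08 PM = 10 h 32 min; less 45 min break → 9 h 47 min
Fri: 9:18 AM–5:30 PM = 8 h 12 min; less 45 min break → 7 h 27 min
Sat: 8:51 AM–5:04 PM = 8 h 13 min; less 45 min break → 7 h 28 min
Sun: 5:34 AM–2:38 PM = 9 h 4 min; less 45 min break → 8 h 19 min
Total worked: 53 h 54 min = 53.90 h.
Threshold 37.5 h → overtime 16 h 24 min, regular 37 h 30 min.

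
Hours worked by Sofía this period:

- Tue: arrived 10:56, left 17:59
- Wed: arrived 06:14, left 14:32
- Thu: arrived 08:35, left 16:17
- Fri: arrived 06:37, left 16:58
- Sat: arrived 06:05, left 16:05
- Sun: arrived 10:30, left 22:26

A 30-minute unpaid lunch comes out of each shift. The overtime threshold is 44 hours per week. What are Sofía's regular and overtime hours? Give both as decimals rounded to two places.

Tue: 10:56–17:59 = 7 h 3 min; less 30 min break → 6 h 33 min
Wed: 06:14–14:32 = 8 h 18 min; less 30 min break → 7 h 48 min
Thu: 08:35–16:17 = 7 h 42 min; less 30 min break → 7 h 12 min
Fri: 06:37–16:58 = 10 h 21 min; less 30 min break → 9 h 51 min
Sat: 06:05–16:05 = 10 h 0 min; less 30 min break → 9 h 30 min
Sun: 10:30–22:26 = 11 h 56 min; less 30 min break → 11 h 26 min
Total worked: 52 h 20 min = 52.33 h.
Threshold 44 h → overtime 8 h 20 min, regular 44 h 0 min.

Regular 44.00 hours, overtime 8.33 hours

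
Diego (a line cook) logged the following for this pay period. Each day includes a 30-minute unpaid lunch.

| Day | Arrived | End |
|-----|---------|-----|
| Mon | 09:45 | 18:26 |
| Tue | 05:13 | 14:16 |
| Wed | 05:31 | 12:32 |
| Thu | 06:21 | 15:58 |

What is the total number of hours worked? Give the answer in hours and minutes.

Mon: 09:45–18:26 = 8 h 41 min; less 30 min break → 8 h 11 min
Tue: 05:13–14:16 = 9 h 3 min; less 30 min break → 8 h 33 min
Wed: 05:31–12:32 = 7 h 1 min; less 30 min break → 6 h 31 min
Thu: 06:21–15:58 = 9 h 37 min; less 30 min break → 9 h 7 min
Total: 8 h 11 min + 8 h 33 min + 6 h 31 min + 9 h 7 min = 32 h 22 min.

32 h 22 min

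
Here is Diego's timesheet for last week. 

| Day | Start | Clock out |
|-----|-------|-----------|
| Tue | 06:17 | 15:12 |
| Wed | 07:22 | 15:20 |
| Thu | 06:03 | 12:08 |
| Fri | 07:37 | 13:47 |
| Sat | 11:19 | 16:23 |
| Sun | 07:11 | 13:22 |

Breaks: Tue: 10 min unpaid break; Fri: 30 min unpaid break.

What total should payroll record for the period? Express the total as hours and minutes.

39 h 43 min

Tue: 06:17–15:12 = 8 h 55 min; less 10 min break → 8 h 45 min
Wed: 07:22–15:20 = 7 h 58 min
Thu: 06:03–12:08 = 6 h 5 min
Fri: 07:37–13:47 = 6 h 10 min; less 30 min break → 5 h 40 min
Sat: 11:19–16:23 = 5 h 4 min
Sun: 07:11–13:22 = 6 h 11 min
Total: 8 h 45 min + 7 h 58 min + 6 h 5 min + 5 h 40 min + 5 h 4 min + 6 h 11 min = 39 h 43 min.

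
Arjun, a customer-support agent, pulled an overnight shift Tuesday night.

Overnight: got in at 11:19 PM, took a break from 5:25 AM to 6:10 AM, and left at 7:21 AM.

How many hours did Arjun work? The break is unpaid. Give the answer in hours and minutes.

7 h 17 min

Overnight: 11:19 PM → midnight = 0 h 41 min; midnight → 7:21 AM = 7 h 21 min; span 8 h 2 min; less 45 min break → 7 h 17 min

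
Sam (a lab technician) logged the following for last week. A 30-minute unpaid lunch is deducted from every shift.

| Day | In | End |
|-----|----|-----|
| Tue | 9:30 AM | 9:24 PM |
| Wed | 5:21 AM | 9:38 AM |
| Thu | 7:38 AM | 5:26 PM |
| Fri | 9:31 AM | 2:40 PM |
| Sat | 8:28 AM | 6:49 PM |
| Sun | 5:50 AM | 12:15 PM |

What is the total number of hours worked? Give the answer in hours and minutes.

44 h 54 min

Tue: 9:30 AM–9:24 PM = 11 h 54 min; less 30 min break → 11 h 24 min
Wed: 5:21 AM–9:38 AM = 4 h 17 min; less 30 min break → 3 h 47 min
Thu: 7:38 AM–5:26 PM = 9 h 48 min; less 30 min break → 9 h 18 min
Fri: 9:31 AM–2:40 PM = 5 h 9 min; less 30 min break → 4 h 39 min
Sat: 8:28 AM–6:49 PM = 10 h 21 min; less 30 min break → 9 h 51 min
Sun: 5:50 AM–12:15 PM = 6 h 25 min; less 30 min break → 5 h 55 min
Total: 11 h 24 min + 3 h 47 min + 9 h 18 min + 4 h 39 min + 9 h 51 min + 5 h 55 min = 44 h 54 min.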